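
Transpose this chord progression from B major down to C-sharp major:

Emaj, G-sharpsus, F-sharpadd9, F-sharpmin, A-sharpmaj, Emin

B major down to C-sharp major is a minor seventh; each chord root moves by that interval while the quality stays the same.
Emaj: root E down a minor seventh → F#, giving F#maj.
G-sharpsus: root G-sharp down a minor seventh → A#, giving A#sus.
F-sharpadd9: root F-sharp down a minor seventh → G#, giving G#add9.
F-sharpmin: root F-sharp down a minor seventh → G#, giving G#min.
A-sharpmaj: root A-sharp down a minor seventh → B#, giving B#maj.
Emin: root E down a minor seventh → F#, giving F#min.

F#maj A#sus G#add9 G#min B#maj F#min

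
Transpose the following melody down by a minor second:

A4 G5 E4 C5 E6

G#4 F#5 D#4 B4 D#6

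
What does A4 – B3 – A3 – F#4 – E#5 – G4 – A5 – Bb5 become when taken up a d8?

Ab5 Bb4 Ab4 F5 E6 Gb5 Ab6 Bbb6

A4 -> Ab5
B3 -> Bb4
A3 -> Ab4
F#4 -> F5
E#5 -> E6
G4 -> Gb5
A5 -> Ab6
Bb5 -> Bbb6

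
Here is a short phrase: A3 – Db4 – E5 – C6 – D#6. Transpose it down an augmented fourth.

Eb3 Abb3 Bb4 Gb5 A5

A3: a fourth down reaches E, and 6 semitones makes it Eb3.
Db4: a fourth down reaches A, and 6 semitones makes it Abb3.
E5 down an augmented fourth is Bb4.
C6 down an augmented fourth is Gb5.
An augmented fourth down from D#6 gives A5.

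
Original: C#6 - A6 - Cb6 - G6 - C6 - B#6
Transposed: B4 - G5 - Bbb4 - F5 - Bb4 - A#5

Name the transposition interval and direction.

down a major ninth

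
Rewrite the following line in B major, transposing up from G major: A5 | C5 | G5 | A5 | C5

C#6 E5 B5 C#6 E5

From G up to B is a major third; apply that to each pitch.
A5 gives C#6
C5 gives E5
G5 gives B5
A5 gives C#6
C5 gives E5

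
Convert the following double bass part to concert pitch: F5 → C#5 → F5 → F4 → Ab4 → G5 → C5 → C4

Written C4 on the double bass sounds as C3, a perfect octave lower; apply that shift to every note.
F5 -> F4
C#5 -> C#4
F5 -> F4
F4 -> F3
Ab4 -> Ab3
G5 -> G4
C5 -> C4
C4 -> C3

F4 C#4 F4 F3 Ab3 G4 C4 C3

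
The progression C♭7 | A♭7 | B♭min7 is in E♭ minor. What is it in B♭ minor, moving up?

E♭ minor up to B♭ minor is a perfect fifth; each chord root moves by that interval while the quality stays the same.
C♭7: root C♭ up a perfect fifth → Gb, giving Gb7.
A♭7: root A♭ up a perfect fifth → Eb, giving Eb7.
B♭min7: root B♭ up a perfect fifth → F, giving Fmin7.

Gb7 Eb7 Fmin7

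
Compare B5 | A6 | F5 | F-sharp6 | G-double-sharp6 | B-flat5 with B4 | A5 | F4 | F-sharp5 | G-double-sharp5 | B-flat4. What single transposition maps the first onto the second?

down a perfect octave

Take the first pair: B5 → B4. B to B spans 8 letter names, so the interval is some kind of octave.
B4 to B5 is 12 semitones, which makes it a perfect octave; the second version is lower, so the direction is down.
Checking another pair — Bb5 → Bb4 — gives the same interval.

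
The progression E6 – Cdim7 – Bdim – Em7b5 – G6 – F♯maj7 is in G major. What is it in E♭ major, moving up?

G major up to E♭ major is a minor sixth; each chord root moves by that interval while the quality stays the same.
E6: root E up a minor sixth → C, giving C6.
Cdim7: root C up a minor sixth → Ab, giving Abdim7.
Bdim: root B up a minor sixth → G, giving Gdim.
Em7b5: root E up a minor sixth → C, giving Cm7b5.
G6: root G up a minor sixth → Eb, giving Eb6.
F♯maj7: root F♯ up a minor sixth → D, giving Dmaj7.

C6 Abdim7 Gdim Cm7b5 Eb6 Dmaj7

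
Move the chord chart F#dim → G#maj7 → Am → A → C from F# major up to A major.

Adim Bmaj7 Cm C Eb

F# major up to A major is a minor third; each chord root moves by that interval while the quality stays the same.
F#dim: root F# up a minor third → A, giving Adim.
G#maj7: root G# up a minor third → B, giving Bmaj7.
Am: root A up a minor third → C, giving Cm.
A: root A up a minor third → C, giving C.
C: root C up a minor third → Eb, giving Eb.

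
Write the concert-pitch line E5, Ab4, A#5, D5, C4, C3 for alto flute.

A5 Db5 D#6 G5 F4 F3

The alto flute sounds a perfect fourth below written, so the written part must be a perfect fourth above concert — transpose each note up.
E5 → A5
Ab4 → Db5
A#5 → D#6
D5 → G5
C4 → F4
C3 → F3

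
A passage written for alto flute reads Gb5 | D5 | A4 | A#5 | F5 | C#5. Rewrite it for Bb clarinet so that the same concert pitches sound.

Eb5 B4 F#4 F##5 D5 A#4

First find concert pitch: the alto flute sounds a perfect fourth below written, so Gb5 D5 A4 A#5 F5 C#5 sounds Db5 A4 E4 E#5 C5 G#4.
Then write for Bb clarinet: it sounds a major second below written, so the part must be a major second above concert.
Db5 → Eb5
A4 → B4
E4 → F#4
E#5 → F##5
C5 → D5
G#4 → A#4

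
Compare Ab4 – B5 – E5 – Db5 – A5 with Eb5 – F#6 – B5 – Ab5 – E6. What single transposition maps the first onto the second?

up a perfect fifth

Take the first pair: Ab4 → Eb5. A to E spans 5 letter names, so the interval is some kind of fifth.
Ab4 to Eb5 is 7 semitones, which makes it a perfect fifth; the second version is higher, so the direction is up.
Checking another pair — A5 → E6 — gives the same interval.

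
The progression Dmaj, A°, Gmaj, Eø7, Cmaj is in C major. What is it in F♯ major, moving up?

C major up to F♯ major is an augmented fourth; each chord root moves by that interval while the quality stays the same.
Dmaj: root D up an augmented fourth → G#, giving G#maj.
A°: root A up an augmented fourth → D#, giving D#°.
Gmaj: root G up an augmented fourth → C#, giving C#maj.
Eø7: root E up an augmented fourth → A#, giving A#ø7.
Cmaj: root C up an augmented fourth → F#, giving F#maj.

G#maj D#° C#maj A#ø7 F#maj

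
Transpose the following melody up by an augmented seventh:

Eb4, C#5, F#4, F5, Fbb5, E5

Eb4 -> D#5
C#5 -> B##5
F#4 -> E##5
F5 -> E#6
Fbb5 -> Eb6
E5 -> D##6

D#5 B##5 E##5 E#6 Eb6 D##6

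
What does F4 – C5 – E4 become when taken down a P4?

C4 G4 B3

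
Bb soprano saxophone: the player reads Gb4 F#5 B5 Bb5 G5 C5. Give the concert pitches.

Written C4 on the Bb soprano saxophone sounds as Bb3, a major second lower; apply that shift to every note.
Gb4 gives Fb4
F#5 gives E5
B5 gives A5
Bb5 gives Ab5
G5 gives F5
C5 gives Bb4

Fb4 E5 A5 Ab5 F5 Bb4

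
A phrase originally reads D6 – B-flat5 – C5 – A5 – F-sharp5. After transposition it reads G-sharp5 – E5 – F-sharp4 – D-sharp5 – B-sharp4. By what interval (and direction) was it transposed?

From D6 to G#5 is 5 letter names — a fifth of some quality.
G#5 to D6 is 6 semitones, which makes it a diminished fifth; the second version is lower, so the direction is down.
Checking another pair — F#5 → B#4 — gives the same interval.

down a diminished fifth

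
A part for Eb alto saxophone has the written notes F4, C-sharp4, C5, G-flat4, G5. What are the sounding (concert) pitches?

Ab3 E3 Eb4 Bbb3 Bb4

Written C4 on the Eb alto saxophone sounds as Eb3, a major sixth lower; apply that shift to every note.
F4 gives Ab3
C#4 gives E3
C5 gives Eb4
Gb4 gives Bbb3
G5 gives Bb4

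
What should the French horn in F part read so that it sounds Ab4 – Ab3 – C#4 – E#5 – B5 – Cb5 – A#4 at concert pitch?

Written C4 sounds as F3 on the French horn in F, so concert pitches are written a perfect fifth up.
Ab4 to Eb5
Ab3 to Eb4
C#4 to G#4
E#5 to B#5
B5 to F#6
Cb5 to Gb5
A#4 to E#5

Eb5 Eb4 G#4 B#5 F#6 Gb5 E#5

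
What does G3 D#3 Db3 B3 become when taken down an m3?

E3 B#2 Bb2 G#3

G3 to E3
D#3 to B#2
Db3 to Bb2
B3 to G#3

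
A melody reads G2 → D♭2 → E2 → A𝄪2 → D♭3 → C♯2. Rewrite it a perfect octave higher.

G3 Db3 E3 A##3 Db4 C#3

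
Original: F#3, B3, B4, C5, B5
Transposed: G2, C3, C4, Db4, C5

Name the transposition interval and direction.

down a major seventh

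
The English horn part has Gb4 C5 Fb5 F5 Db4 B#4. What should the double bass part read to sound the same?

First find concert pitch: the English horn sounds a perfect fifth below written, so Gb4 C5 Fb5 F5 Db4 B#4 sounds Cb4 F4 Bbb4 Bb4 Gb3 E#4.
Then write for double bass: it sounds a perfect octave below written, so the part must be a perfect octave above concert.
Cb4 → Cb5
F4 → F5
Bbb4 → Bbb5
Bb4 → Bb5
Gb3 → Gb4
E#4 → E#5

Cb5 F5 Bbb5 Bb5 Gb4 E#5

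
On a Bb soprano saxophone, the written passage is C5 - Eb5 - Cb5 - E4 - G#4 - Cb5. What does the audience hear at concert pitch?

The Bb soprano saxophone sounds a major second below written, so transpose each written note down a major second.
C5 gives Bb4
Eb5 gives Db5
Cb5 gives Bbb4
E4 gives D4
G#4 gives F#4
Cb5 gives Bbb4

Bb4 Db5 Bbb4 D4 F#4 Bbb4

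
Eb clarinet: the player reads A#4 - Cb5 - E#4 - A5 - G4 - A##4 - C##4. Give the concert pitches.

C#5 Ebb5 G#4 C6 Bb4 C##5 E#4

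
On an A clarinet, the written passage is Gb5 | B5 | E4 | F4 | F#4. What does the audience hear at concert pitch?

Eb5 G#5 C#4 D4 D#4

Written C4 on the A clarinet sounds as A3, a minor third lower; apply that shift to every note.
Gb5 gives Eb5
B5 gives G#5
E4 gives C#4
F4 gives D4
F#4 gives D#4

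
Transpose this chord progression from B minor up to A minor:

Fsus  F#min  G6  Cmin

B minor up to A minor is a minor seventh; each chord root moves by that interval while the quality stays the same.
Fsus: root F up a minor seventh → Eb, giving Ebsus.
F#min: root F# up a minor seventh → E, giving Emin.
G6: root G up a minor seventh → F, giving F6.
Cmin: root C up a minor seventh → Bb, giving Bbmin.

Ebsus Emin F6 Bbmin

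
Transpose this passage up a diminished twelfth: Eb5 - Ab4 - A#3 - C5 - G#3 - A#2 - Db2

Bbb6 Ebb6 E5 Gb6 D5 E4 Abb3

Eb5 -> Bbb6
Ab4 -> Ebb6
A#3 -> E5
C5 -> Gb6
G#3 -> D5
A#2 -> E4
Db2 -> Abb3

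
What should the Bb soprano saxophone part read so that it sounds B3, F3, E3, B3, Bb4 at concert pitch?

C#4 G3 F#3 C#4 C5

Written C4 sounds as Bb3 on the Bb soprano saxophone, so concert pitches are written a major second up.
B3 becomes C#4
F3 becomes G3
E3 becomes F#3
B3 becomes C#4
Bb4 becomes C5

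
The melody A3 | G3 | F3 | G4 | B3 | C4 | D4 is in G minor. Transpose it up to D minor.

From G up to D is a perfect fifth; apply that to each pitch.
A3 → E4
G3 → D4
F3 → C4
G4 → D5
B3 → F#4
C4 → G4
D4 → A4

E4 D4 C4 D5 F#4 G4 A4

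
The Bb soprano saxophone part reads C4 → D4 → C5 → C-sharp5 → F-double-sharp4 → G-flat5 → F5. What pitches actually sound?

Bb3 C4 Bb4 B4 E#4 Fb5 Eb5

Written C4 on the Bb soprano saxophone sounds as Bb3, a major second lower; apply that shift to every note.
C4 to Bb3
D4 to C4
C5 to Bb4
C#5 to B4
F##4 to E#4
Gb5 to Fb5
F5 to Eb5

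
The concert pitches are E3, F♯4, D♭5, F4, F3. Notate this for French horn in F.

B3 C#5 Ab5 C5 C4

Written C4 sounds as F3 on the French horn in F, so concert pitches are written a perfect fifth up.
E3 to B3
F#4 to C#5
Db5 to Ab5
F4 to C5
F3 to C4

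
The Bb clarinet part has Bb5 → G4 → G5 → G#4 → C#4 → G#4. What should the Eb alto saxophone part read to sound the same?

F6 D5 D6 D#5 G#4 D#5

First find concert pitch: the Bb clarinet sounds a major second below written, so Bb5 G4 G5 G#4 C#4 G#4 sounds Ab5 F4 F5 F#4 B3 F#4.
Then write for Eb alto saxophone: it sounds a major sixth below written, so the part must be a major sixth above concert.
Ab5 → F6
F4 → D5
F5 → D6
F#4 → D#5
B3 → G#4
F#4 → D#5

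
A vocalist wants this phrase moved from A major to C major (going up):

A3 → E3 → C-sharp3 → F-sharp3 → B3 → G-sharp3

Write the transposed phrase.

C4 G3 E3 A3 D4 B3

From A up to C is a minor third; apply that to each pitch.
A3 -> C4
E3 -> G3
C#3 -> E3
F#3 -> A3
B3 -> D4
G#3 -> B3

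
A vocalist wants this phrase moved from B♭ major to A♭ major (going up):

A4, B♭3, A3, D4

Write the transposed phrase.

B♭ major to A♭ major up is a minor seventh, so every note moves up by that interval.
A4 becomes G5
Bb3 becomes Ab4
A3 becomes G4
D4 becomes C5

G5 Ab4 G4 C5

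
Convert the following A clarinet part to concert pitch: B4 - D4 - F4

G#4 B3 D4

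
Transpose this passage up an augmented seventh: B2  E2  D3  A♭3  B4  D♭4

B2 → A##3
E2 → D##3
D3 → C##4
Ab3 → G#4
B4 → A##5
Db4 → C#5

A##3 D##3 C##4 G#4 A##5 C#5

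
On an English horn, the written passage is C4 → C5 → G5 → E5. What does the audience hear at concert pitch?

F3 F4 C5 A4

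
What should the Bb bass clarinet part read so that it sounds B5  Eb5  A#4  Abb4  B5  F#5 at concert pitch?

C#7 F6 B#5 Bbb5 C#7 G#6

Written C4 sounds as Bb2 on the Bb bass clarinet, so concert pitches are written a major ninth up.
B5 -> C#7
Eb5 -> F6
A#4 -> B#5
Abb4 -> Bbb5
B5 -> C#7
F#5 -> G#6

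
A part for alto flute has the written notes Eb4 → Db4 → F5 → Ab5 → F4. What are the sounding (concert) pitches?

Written C4 on the alto flute sounds as G3, a perfect fourth lower; apply that shift to every note.
Eb4 becomes Bb3
Db4 becomes Ab3
F5 becomes C5
Ab5 becomes Eb5
F4 becomes C4

Bb3 Ab3 C5 Eb5 C4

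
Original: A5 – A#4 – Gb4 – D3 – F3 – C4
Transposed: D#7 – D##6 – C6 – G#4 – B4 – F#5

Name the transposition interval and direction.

up an augmented eleventh

Take the first pair: A5 → D#7. A to D spans 11 letter names, so the interval is some kind of eleventh.
A5 to D#7 is 18 semitones, which makes it an augmented eleventh; the second version is higher, so the direction is up.
Checking another pair — C4 → F#5 — gives the same interval.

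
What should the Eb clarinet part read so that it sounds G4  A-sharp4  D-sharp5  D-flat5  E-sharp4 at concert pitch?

The Eb clarinet sounds a minor third above written, so the written part must be a minor third below concert — transpose each note down.
G4 to E4
A#4 to F##4
D#5 to B#4
Db5 to Bb4
E#4 to C##4

E4 F##4 B#4 Bb4 C##4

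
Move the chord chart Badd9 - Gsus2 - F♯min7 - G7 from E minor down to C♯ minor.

E minor down to C♯ minor is a minor third; each chord root moves by that interval while the quality stays the same.
Badd9: root B down a minor third → G#, giving G#add9.
Gsus2: root G down a minor third → E, giving Esus2.
F♯min7: root F♯ down a minor third → D#, giving D#min7.
G7: root G down a minor third → E, giving E7.

G#add9 Esus2 D#min7 E7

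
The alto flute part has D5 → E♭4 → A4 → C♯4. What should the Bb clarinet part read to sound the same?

B4 C4 F#4 A#3

First find concert pitch: the alto flute sounds a perfect fourth below written, so D5 E♭4 A4 C♯4 sounds A4 Bb3 E4 G#3.
Then write for Bb clarinet: it sounds a major second below written, so the part must be a major second above concert.
A4 → B4
Bb3 → C4
E4 → F#4
G#3 → A#3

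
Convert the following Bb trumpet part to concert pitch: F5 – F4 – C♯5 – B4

Eb5 Eb4 B4 A4

The Bb trumpet sounds a major second below written, so transpose each written note down a major second.
F5 becomes Eb5
F4 becomes Eb4
C#5 becomes B4
B4 becomes A4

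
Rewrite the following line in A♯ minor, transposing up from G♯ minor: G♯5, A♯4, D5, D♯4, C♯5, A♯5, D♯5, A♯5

From G♯ up to A♯ is a major second; apply that to each pitch.
G#5 → A#5
A#4 → B#4
D5 → E5
D#4 → E#4
C#5 → D#5
A#5 → B#5
D#5 → E#5
A#5 → B#5

A#5 B#4 E5 E#4 D#5 B#5 E#5 B#5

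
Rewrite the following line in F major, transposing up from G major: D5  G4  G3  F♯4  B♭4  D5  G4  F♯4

From G up to F is a minor seventh; apply that to each pitch.
D5 → C6
G4 → F5
G3 → F4
F#4 → E5
Bb4 → Ab5
D5 → C6
G4 → F5
F#4 → E5

C6 F5 F4 E5 Ab5 C6 F5 E5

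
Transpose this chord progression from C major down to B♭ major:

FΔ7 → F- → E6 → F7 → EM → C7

C major down to B♭ major is a major second; each chord root moves by that interval while the quality stays the same.
FΔ7: root F down a major second → Eb, giving EbΔ7.
F-: root F down a major second → Eb, giving Eb-.
E6: root E down a major second → D, giving D6.
F7: root F down a major second → Eb, giving Eb7.
EM: root E down a major second → D, giving DM.
C7: root C down a major second → Bb, giving Bb7.

EbΔ7 Eb- D6 Eb7 DM Bb7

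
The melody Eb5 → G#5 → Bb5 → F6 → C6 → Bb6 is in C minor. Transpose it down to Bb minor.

From C down to Bb is a major second; apply that to each pitch.
Eb5 becomes Db5
G#5 becomes F#5
Bb5 becomes Ab5
F6 becomes Eb6
C6 becomes Bb5
Bb6 becomes Ab6

Db5 F#5 Ab5 Eb6 Bb5 Ab6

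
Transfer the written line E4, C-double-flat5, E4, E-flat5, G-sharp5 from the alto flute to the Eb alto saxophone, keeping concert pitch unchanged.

G#4 Ebb5 G#4 G5 B#5

First find concert pitch: the alto flute sounds a perfect fourth below written, so E4 C-double-flat5 E4 E-flat5 G-sharp5 sounds B3 Gbb4 B3 Bb4 D#5.
Then write for Eb alto saxophone: it sounds a major sixth below written, so the part must be a major sixth above concert.
B3 → G#4
Gbb4 → Ebb5
B3 → G#4
Bb4 → G5
D#5 → B#5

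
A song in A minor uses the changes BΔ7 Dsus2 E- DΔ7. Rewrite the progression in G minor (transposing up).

AΔ7 Csus2 D- CΔ7

A minor up to G minor is a minor seventh; each chord root moves by that interval while the quality stays the same.
BΔ7: root B up a minor seventh → A, giving AΔ7.
Dsus2: root D up a minor seventh → C, giving Csus2.
E-: root E up a minor seventh → D, giving D-.
DΔ7: root D up a minor seventh → C, giving CΔ7.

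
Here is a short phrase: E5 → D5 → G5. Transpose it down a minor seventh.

F#4 E4 A4

E5 gives F#4
D5 gives E4
G5 gives A4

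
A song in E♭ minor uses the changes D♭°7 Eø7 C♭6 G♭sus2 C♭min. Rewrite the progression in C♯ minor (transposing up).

B°7 C##ø7 A6 Esus2 Amin

E♭ minor up to C♯ minor is an augmented sixth; each chord root moves by that interval while the quality stays the same.
D♭°7: root D♭ up an augmented sixth → B, giving B°7.
Eø7: root E up an augmented sixth → C##, giving C##ø7.
C♭6: root C♭ up an augmented sixth → A, giving A6.
G♭sus2: root G♭ up an augmented sixth → E, giving Esus2.
C♭min: root C♭ up an augmented sixth → A, giving Amin.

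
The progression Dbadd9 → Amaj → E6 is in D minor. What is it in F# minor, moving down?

Fadd9 C#maj G#6

D minor down to F# minor is a minor sixth; each chord root moves by that interval while the quality stays the same.
Dbadd9: root Db down a minor sixth → F, giving Fadd9.
Amaj: root A down a minor sixth → C#, giving C#maj.
E6: root E down a minor sixth → G#, giving G#6.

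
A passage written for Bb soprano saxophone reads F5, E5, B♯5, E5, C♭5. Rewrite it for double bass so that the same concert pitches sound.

Eb6 D6 A#6 D6 Bbb5

First find concert pitch: the Bb soprano saxophone sounds a major second below written, so F5 E5 B♯5 E5 C♭5 sounds Eb5 D5 A#5 D5 Bbb4.
Then write for double bass: it sounds a perfect octave below written, so the part must be a perfect octave above concert.
Eb5 → Eb6
D5 → D6
A#5 → A#6
D5 → D6
Bbb4 → Bbb5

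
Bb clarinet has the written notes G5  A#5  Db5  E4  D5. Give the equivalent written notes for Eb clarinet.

D5 E#5 Ab4 B3 A4

First find concert pitch: the Bb clarinet sounds a major second below written, so G5 A#5 Db5 E4 D5 sounds F5 G#5 Cb5 D4 C5.
Then write for Eb clarinet: it sounds a minor third above written, so the part must be a minor third below concert.
F5 → D5
G#5 → E#5
Cb5 → Ab4
D4 → B3
C5 → A4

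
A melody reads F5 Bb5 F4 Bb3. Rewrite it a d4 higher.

F5: a fourth up reaches B, and 4 semitones makes it Bbb5.
Bb5: a fourth up reaches E, and 4 semitones makes it Ebb6.
A diminished fourth up from F4 gives Bbb4.
Bb3 up a diminished fourth is Ebb4.

Bbb5 Ebb6 Bbb4 Ebb4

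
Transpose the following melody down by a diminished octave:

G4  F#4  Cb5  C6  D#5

G4 to G#3
F#4 to F##3
Cb5 to C4
C6 to C#5
D#5 to D##4

G#3 F##3 C4 C#5 D##4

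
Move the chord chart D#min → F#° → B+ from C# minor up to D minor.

C# minor up to D minor is a minor second; each chord root moves by that interval while the quality stays the same.
D#min: root D# up a minor second → E, giving Emin.
F#°: root F# up a minor second → G, giving G°.
B+: root B up a minor second → C, giving C+.

Emin G° C+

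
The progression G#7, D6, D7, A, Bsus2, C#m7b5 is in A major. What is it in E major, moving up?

D#7 A6 A7 E F#sus2 G#m7b5

A major up to E major is a perfect fifth; each chord root moves by that interval while the quality stays the same.
G#7: root G# up a perfect fifth → D#, giving D#7.
D6: root D up a perfect fifth → A, giving A6.
D7: root D up a perfect fifth → A, giving A7.
A: root A up a perfect fifth → E, giving E.
Bsus2: root B up a perfect fifth → F#, giving F#sus2.
C#m7b5: root C# up a perfect fifth → G#, giving G#m7b5.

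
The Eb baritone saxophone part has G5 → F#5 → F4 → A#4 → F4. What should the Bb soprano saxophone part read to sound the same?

C4 B3 Bb2 D#3 Bb2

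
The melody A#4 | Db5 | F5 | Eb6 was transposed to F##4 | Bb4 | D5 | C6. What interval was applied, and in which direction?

down a minor third

From A#4 to F##4 is 3 letter names — a third of some quality.
F##4 to A#4 is 3 semitones, which makes it a minor third; the second version is lower, so the direction is down.
Checking another pair — Eb6 → C6 — gives the same interval.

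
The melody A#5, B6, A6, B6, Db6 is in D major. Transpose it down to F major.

C#5 D6 C6 D6 Fb5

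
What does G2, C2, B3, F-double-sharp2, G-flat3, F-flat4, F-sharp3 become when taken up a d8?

Gb3 Cb3 Bb4 F#3 Gbb4 Fbb5 F4

G2 -> Gb3
C2 -> Cb3
B3 -> Bb4
F##2 -> F#3
Gb3 -> Gbb4
Fb4 -> Fbb5
F#3 -> F4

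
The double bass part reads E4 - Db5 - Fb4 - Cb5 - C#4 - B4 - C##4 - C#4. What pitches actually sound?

E3 Db4 Fb3 Cb4 C#3 B3 C##3 C#3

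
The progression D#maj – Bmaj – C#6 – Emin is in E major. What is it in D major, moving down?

C#maj Amaj B6 Dmin

E major down to D major is a major second; each chord root moves by that interval while the quality stays the same.
D#maj: root D# down a major second → C#, giving C#maj.
Bmaj: root B down a major second → A, giving Amaj.
C#6: root C# down a major second → B, giving B6.
Emin: root E down a major second → D, giving Dmin.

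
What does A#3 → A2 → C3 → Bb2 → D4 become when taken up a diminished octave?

A4 Ab3 Cb4 Bbb3 Db5

A#3 up a diminished octave is A4.
A2 up a diminished octave is Ab3.
C3: an octave up reaches C, and 11 semitones makes it Cb4.
Bb2: an octave up reaches B, and 11 semitones makes it Bbb3.
D4: an octave up reaches D, and 11 semitones makes it Db5.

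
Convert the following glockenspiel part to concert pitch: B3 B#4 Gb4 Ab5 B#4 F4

The glockenspiel sounds a perfect fifteenth above written, so transpose each written note up a perfect fifteenth.
B3 -> B5
B#4 -> B#6
Gb4 -> Gb6
Ab5 -> Ab7
B#4 -> B#6
F4 -> F6

B5 B#6 Gb6 Ab7 B#6 F6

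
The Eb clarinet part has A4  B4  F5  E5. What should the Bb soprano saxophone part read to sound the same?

First find concert pitch: the Eb clarinet sounds a minor third above written, so A4 B4 F5 E5 sounds C5 D5 Ab5 G5.
Then write for Bb soprano saxophone: it sounds a major second below written, so the part must be a major second above concert.
C5 → D5
D5 → E5
Ab5 → Bb5
G5 → A5

D5 E5 Bb5 A5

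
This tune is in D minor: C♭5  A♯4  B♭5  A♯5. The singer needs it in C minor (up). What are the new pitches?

Bbb5 G#5 Ab6 G#6

D minor to C minor up is a minor seventh, so every note moves up by that interval.
Cb5 → Bbb5
A#4 → G#5
Bb5 → Ab6
A#5 → G#6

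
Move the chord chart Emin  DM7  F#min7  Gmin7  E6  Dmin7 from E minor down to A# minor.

A#min G#M7 B#min7 C#min7 A#6 G#min7

E minor down to A# minor is a diminished fifth; each chord root moves by that interval while the quality stays the same.
Emin: root E down a diminished fifth → A#, giving A#min.
DM7: root D down a diminished fifth → G#, giving G#M7.
F#min7: root F# down a diminished fifth → B#, giving B#min7.
Gmin7: root G down a diminished fifth → C#, giving C#min7.
E6: root E down a diminished fifth → A#, giving A#6.
Dmin7: root D down a diminished fifth → G#, giving G#min7.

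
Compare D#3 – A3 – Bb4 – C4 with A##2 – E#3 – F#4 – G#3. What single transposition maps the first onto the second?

Take the first pair: D#3 → A##2. D to A spans 4 letter names, so the interval is some kind of fourth.
A##2 to D#3 is 4 semitones, which makes it a diminished fourth; the second version is lower, so the direction is down.
Checking another pair — C4 → G#3 — gives the same interval.

down a diminished fourth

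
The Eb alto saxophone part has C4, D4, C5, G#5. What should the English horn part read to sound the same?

First find concert pitch: the Eb alto saxophone sounds a major sixth below written, so C4 D4 C5 G#5 sounds Eb3 F3 Eb4 B4.
Then write for English horn: it sounds a perfect fifth below written, so the part must be a perfect fifth above concert.
Eb3 → Bb3
F3 → C4
Eb4 → Bb4
B4 → F#5

Bb3 C4 Bb4 F#5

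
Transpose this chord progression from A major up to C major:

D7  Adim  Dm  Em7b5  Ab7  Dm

F7 Cdim Fm Gm7b5 Cb7 Fm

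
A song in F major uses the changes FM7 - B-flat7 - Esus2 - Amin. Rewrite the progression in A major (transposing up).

F major up to A major is a major third; each chord root moves by that interval while the quality stays the same.
FM7: root F up a major third → A, giving AM7.
B-flat7: root B-flat up a major third → D, giving D7.
Esus2: root E up a major third → G#, giving G#sus2.
Amin: root A up a major third → C#, giving C#min.

AM7 D7 G#sus2 C#min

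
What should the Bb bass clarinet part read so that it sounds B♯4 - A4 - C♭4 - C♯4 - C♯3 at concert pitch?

C##6 B5 Db5 D#5 D#4

The Bb bass clarinet sounds a major ninth below written, so the written part must be a major ninth above concert — transpose each note up.
B#4 gives C##6
A4 gives B5
Cb4 gives Db5
C#4 gives D#5
C#3 gives D#4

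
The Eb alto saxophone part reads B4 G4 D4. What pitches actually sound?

Written C4 on the Eb alto saxophone sounds as Eb3, a major sixth lower; apply that shift to every note.
B4 gives D4
G4 gives Bb3
D4 gives F3

D4 Bb3 F3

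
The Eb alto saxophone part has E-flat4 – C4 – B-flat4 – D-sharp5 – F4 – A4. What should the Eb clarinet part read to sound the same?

Eb3 C3 Bb3 D#4 F3 A3

First find concert pitch: the Eb alto saxophone sounds a major sixth below written, so E-flat4 C4 B-flat4 D-sharp5 F4 A4 sounds Gb3 Eb3 Db4 F#4 Ab3 C4.
Then write for Eb clarinet: it sounds a minor third above written, so the part must be a minor third below concert.
Gb3 → Eb3
Eb3 → C3
Db4 → Bb3
F#4 → D#4
Ab3 → F3
C4 → A3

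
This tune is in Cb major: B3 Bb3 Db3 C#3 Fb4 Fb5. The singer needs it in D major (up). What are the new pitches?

C##4 C#4 E3 D##3 G4 G5

Cb major to D major up is an augmented second, so every note moves up by that interval.
B3 becomes C##4
Bb3 becomes C#4
Db3 becomes E3
C#3 becomes D##3
Fb4 becomes G4
Fb5 becomes G5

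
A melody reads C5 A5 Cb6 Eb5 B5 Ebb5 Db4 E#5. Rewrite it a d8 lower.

C5: an octave down reaches C, and 11 semitones makes it C#4.
A5: an octave down reaches A, and 11 semitones makes it A#4.
Cb6 down a diminished octave is C5.
A diminished octave down from Eb5 gives E4.
B5: an octave down reaches B, and 11 semitones makes it B#4.
Ebb5 down a diminished octave is Eb4.
Db4 down a diminished octave is D3.
E#5 down a diminished octave is E##4.

C#4 A#4 C5 E4 B#4 Eb4 D3 E##4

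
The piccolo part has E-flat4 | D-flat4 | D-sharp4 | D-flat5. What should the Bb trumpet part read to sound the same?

F5 Eb5 E#5 Eb6

First find concert pitch: the piccolo sounds a perfect octave above written, so E-flat4 D-flat4 D-sharp4 D-flat5 sounds Eb5 Db5 D#5 Db6.
Then write for Bb trumpet: it sounds a major second below written, so the part must be a major second above concert.
Eb5 → F5
Db5 → Eb5
D#5 → E#5
Db6 → Eb6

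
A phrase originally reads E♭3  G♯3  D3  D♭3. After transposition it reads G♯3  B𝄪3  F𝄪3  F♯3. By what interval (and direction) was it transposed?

up an augmented third

Take the first pair: Eb3 → G#3. E to G spans 3 letter names, so the interval is some kind of third.
Eb3 to G#3 is 5 semitones, which makes it an augmented third; the second version is higher, so the direction is up.
Checking another pair — Db3 → F#3 — gives the same interval.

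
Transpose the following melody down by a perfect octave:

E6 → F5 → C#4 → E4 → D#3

E5 F4 C#3 E3 D#2

A perfect octave down from E6 gives E5.
F5: an octave down reaches F, and 12 semitones makes it F4.
C#4: an octave down reaches C, and 12 semitones makes it C#3.
E4: an octave down reaches E, and 12 semitones makes it E3.
A perfect octave down from D#3 gives D#2.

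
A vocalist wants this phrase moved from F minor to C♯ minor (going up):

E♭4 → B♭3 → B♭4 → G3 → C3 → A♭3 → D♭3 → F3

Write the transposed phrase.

B4 F#4 F#5 D#4 G#3 E4 A3 C#4

F minor to C♯ minor up is an augmented fifth, so every note moves up by that interval.
Eb4 to B4
Bb3 to F#4
Bb4 to F#5
G3 to D#4
C3 to G#3
Ab3 to E4
Db3 to A3
F3 to C#4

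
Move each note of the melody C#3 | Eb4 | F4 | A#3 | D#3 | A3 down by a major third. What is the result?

A2 Cb4 Db4 F#3 B2 F3

C#3: a third down reaches A, and 4 semitones makes it A2.
Eb4: a third down reaches C, and 4 semitones makes it Cb4.
A major third down from F4 gives Db4.
A#3 down a major third is F#3.
A major third down from D#3 gives B2.
A3 down a major third is F3.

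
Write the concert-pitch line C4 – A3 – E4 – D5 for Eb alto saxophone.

A4 F#4 C#5 B5

Written C4 sounds as Eb3 on the Eb alto saxophone, so concert pitches are written a major sixth up.
C4 → A4
A3 → F#4
E4 → C#5
D5 → B5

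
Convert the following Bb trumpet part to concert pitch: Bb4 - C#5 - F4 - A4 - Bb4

Written C4 on the Bb trumpet sounds as Bb3, a major second lower; apply that shift to every note.
Bb4 to Ab4
C#5 to B4
F4 to Eb4
A4 to G4
Bb4 to Ab4

Ab4 B4 Eb4 G4 Ab4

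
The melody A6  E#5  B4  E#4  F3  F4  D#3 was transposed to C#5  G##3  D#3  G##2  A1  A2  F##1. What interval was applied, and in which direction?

down a minor thirteenth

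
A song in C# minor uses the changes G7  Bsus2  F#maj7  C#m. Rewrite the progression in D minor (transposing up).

C# minor up to D minor is a minor second; each chord root moves by that interval while the quality stays the same.
G7: root G up a minor second → Ab, giving Ab7.
Bsus2: root B up a minor second → C, giving Csus2.
F#maj7: root F# up a minor second → G, giving Gmaj7.
C#m: root C# up a minor second → D, giving Dm.

Ab7 Csus2 Gmaj7 Dm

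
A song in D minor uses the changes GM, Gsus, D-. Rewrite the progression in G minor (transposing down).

CM Csus G-

D minor down to G minor is a perfect fifth; each chord root moves by that interval while the quality stays the same.
GM: root G down a perfect fifth → C, giving CM.
Gsus: root G down a perfect fifth → C, giving Csus.
D-: root D down a perfect fifth → G, giving G-.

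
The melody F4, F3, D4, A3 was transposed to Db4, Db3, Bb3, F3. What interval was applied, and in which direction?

From F4 to Db4 is 3 letter names — a third of some quality.
Db4 to F4 is 4 semitones, which makes it a major third; the second version is lower, so the direction is down.
Checking another pair — A3 → F3 — gives the same interval.

down a major third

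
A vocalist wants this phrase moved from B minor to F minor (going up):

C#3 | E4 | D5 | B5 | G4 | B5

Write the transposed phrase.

From B up to F is a diminished fifth; apply that to each pitch.
C#3 becomes G3
E4 becomes Bb4
D5 becomes Ab5
B5 becomes F6
G4 becomes Db5
B5 becomes F6

G3 Bb4 Ab5 F6 Db5 F6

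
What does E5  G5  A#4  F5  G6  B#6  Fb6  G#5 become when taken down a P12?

E5 → A3
G5 → C4
A#4 → D#3
F5 → Bb3
G6 → C5
B#6 → E#5
Fb6 → Bbb4
G#5 → C#4

A3 C4 D#3 Bb3 C5 E#5 Bbb4 C#4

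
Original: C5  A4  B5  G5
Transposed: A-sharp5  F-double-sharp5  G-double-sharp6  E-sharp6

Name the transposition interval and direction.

up an augmented sixth

Take the first pair: C5 → A#5. C to A spans 6 letter names, so the interval is some kind of sixth.
C5 to A#5 is 10 semitones, which makes it an augmented sixth; the second version is higher, so the direction is up.
Checking another pair — G5 → E#6 — gives the same interval.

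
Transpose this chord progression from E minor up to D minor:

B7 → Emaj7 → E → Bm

A7 Dmaj7 D Am

E minor up to D minor is a minor seventh; each chord root moves by that interval while the quality stays the same.
B7: root B up a minor seventh → A, giving A7.
Emaj7: root E up a minor seventh → D, giving Dmaj7.
E: root E up a minor seventh → D, giving D.
Bm: root B up a minor seventh → A, giving Am.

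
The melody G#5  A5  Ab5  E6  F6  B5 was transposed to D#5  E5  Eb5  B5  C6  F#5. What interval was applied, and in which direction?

From G#5 to D#5 is 4 letter names — a fourth of some quality.
D#5 to G#5 is 5 semitones, which makes it a perfect fourth; the second version is lower, so the direction is down.
Checking another pair — B5 → F#5 — gives the same interval.

down a perfect fourth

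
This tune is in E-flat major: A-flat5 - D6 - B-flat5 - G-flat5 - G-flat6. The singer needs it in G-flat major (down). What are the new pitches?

Cb5 F5 Db5 Bbb4 Bbb5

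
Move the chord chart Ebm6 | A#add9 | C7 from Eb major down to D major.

Eb major down to D major is a minor second; each chord root moves by that interval while the quality stays the same.
Ebm6: root Eb down a minor second → D, giving Dm6.
A#add9: root A# down a minor second → G##, giving G##add9.
C7: root C down a minor second → B, giving B7.

Dm6 G##add9 B7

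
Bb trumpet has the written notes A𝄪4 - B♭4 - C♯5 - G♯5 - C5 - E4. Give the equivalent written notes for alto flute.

C##5 Db5 E5 B5 Eb5 G4

First find concert pitch: the Bb trumpet sounds a major second below written, so A𝄪4 B♭4 C♯5 G♯5 C5 E4 sounds G##4 Ab4 B4 F#5 Bb4 D4.
Then write for alto flute: it sounds a perfect fourth below written, so the part must be a perfect fourth above concert.
G##4 → C##5
Ab4 → Db5
B4 → E5
F#5 → B5
Bb4 → Eb5
D4 → G4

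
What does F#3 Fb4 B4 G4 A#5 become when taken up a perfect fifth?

F#3 up a perfect fifth is C#4.
A perfect fifth up from Fb4 gives Cb5.
B4 up a perfect fifth is F#5.
G4 up a perfect fifth is D5.
A#5 up a perfect fifth is E#6.

C#4 Cb5 F#5 D5 E#6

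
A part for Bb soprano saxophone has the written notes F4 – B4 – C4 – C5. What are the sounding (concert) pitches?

Eb4 A4 Bb3 Bb4

Written C4 on the Bb soprano saxophone sounds as Bb3, a major second lower; apply that shift to every note.
F4 to Eb4
B4 to A4
C4 to Bb3
C5 to Bb4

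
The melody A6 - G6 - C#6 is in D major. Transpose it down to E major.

B5 A5 D#5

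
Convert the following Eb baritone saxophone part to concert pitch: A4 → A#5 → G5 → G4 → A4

C3 C#4 Bb3 Bb2 C3

The Eb baritone saxophone sounds a major thirteenth below written, so transpose each written note down a major thirteenth.
A4 to C3
A#5 to C#4
G5 to Bb3
G4 to Bb2
A4 to C3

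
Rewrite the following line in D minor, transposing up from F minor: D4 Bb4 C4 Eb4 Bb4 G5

B4 G5 A4 C5 G5 E6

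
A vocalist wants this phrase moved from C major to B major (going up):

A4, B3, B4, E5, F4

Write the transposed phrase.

C major to B major up is a major seventh, so every note moves up by that interval.
A4 -> G#5
B3 -> A#4
B4 -> A#5
E5 -> D#6
F4 -> E5

G#5 A#4 A#5 D#6 E5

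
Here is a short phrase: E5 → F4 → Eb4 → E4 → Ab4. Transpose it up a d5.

A diminished fifth up from E5 gives Bb5.
A diminished fifth up from F4 gives Cb5.
Eb4: a fifth up reaches B, and 6 semitones makes it Bbb4.
E4 up a diminished fifth is Bb4.
Ab4 up a diminished fifth is Ebb5.

Bb5 Cb5 Bbb4 Bb4 Ebb5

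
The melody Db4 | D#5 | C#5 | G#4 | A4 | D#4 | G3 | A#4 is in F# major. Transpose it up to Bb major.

Gbb4 G5 F5 C5 Db5 G4 Cb4 D5

F# major to Bb major up is a diminished fourth, so every note moves up by that interval.
Db4 to Gbb4
D#5 to G5
C#5 to F5
G#4 to C5
A4 to Db5
D#4 to G4
G3 to Cb4
A#4 to D5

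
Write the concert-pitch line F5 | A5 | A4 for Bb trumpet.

G5 B5 B4

Written C4 sounds as Bb3 on the Bb trumpet, so concert pitches are written a major second up.
F5 -> G5
A5 -> B5
A4 -> B4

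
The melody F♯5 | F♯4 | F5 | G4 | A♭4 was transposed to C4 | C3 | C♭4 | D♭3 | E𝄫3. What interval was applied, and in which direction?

down an augmented eleventh

Take the first pair: F#5 → C4. F to C spans 11 letter names, so the interval is some kind of eleventh.
C4 to F#5 is 18 semitones, which makes it an augmented eleventh; the second version is lower, so the direction is down.
Checking another pair — Ab4 → Ebb3 — gives the same interval.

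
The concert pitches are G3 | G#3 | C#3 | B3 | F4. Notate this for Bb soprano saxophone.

A3 A#3 D#3 C#4 G4

The Bb soprano saxophone sounds a major second below written, so the written part must be a major second above concert — transpose each note up.
G3 -> A3
G#3 -> A#3
C#3 -> D#3
B3 -> C#4
F4 -> G4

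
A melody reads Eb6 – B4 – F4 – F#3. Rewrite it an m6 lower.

G5 D#4 A3 A#2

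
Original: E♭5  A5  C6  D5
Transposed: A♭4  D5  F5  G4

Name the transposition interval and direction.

down a perfect fifth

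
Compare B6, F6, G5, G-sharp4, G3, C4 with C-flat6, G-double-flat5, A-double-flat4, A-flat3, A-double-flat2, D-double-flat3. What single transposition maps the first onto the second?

down an augmented seventh

From B6 to Cb6 is 7 letter names — a seventh of some quality.
Cb6 to B6 is 12 semitones, which makes it an augmented seventh; the second version is lower, so the direction is down.
Checking another pair — C4 → Dbb3 — gives the same interval.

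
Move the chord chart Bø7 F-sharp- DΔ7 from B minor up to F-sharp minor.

F#ø7 C#- AΔ7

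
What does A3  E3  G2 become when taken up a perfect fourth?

D4 A3 C3

A3: a fourth up reaches D, and 5 semitones makes it D4.
A perfect fourth up from E3 gives A3.
A perfect fourth up from G2 gives C3.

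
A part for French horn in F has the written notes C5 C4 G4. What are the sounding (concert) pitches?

Written C4 on the French horn in F sounds as F3, a perfect fifth lower; apply that shift to every note.
C5 → F4
C4 → F3
G4 → C4

F4 F3 C4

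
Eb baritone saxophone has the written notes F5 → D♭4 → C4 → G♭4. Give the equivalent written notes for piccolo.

First find concert pitch: the Eb baritone saxophone sounds a major thirteenth below written, so F5 D♭4 C4 G♭4 sounds Ab3 Fb2 Eb2 Bbb2.
Then write for piccolo: it sounds a perfect octave above written, so the part must be a perfect octave below concert.
Ab3 → Ab2
Fb2 → Fb1
Eb2 → Eb1
Bbb2 → Bbb1

Ab2 Fb1 Eb1 Bbb1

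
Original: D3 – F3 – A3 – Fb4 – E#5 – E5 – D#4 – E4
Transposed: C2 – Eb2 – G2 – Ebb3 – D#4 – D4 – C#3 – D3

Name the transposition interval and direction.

down a major ninth

From D3 to C2 is 9 letter names — a ninth of some quality.
C2 to D3 is 14 semitones, which makes it a major ninth; the second version is lower, so the direction is down.
Checking another pair — E4 → D3 — gives the same interval.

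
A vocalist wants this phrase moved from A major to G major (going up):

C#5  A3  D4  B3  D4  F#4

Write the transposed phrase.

From A up to G is a minor seventh; apply that to each pitch.
C#5 gives B5
A3 gives G4
D4 gives C5
B3 gives A4
D4 gives C5
F#4 gives E5

B5 G4 C5 A4 C5 E5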